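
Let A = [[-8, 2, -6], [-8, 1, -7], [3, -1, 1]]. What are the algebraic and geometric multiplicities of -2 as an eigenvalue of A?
algebraic multiplicity 3, geometric multiplicity 1

The characteristic polynomial is (x + 2)^3, so the factor x + 2 appears with exponent 3: the algebraic multiplicity is 3.

rank(A + 2I) = 2, so the eigenspace has dimension 3 - 2 = 1: the geometric multiplicity is 1.

Since 1 < 3, A is not diagonalizable.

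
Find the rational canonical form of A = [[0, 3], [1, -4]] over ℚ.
R = [[0, 3], [1, -4]]

The invariant factors of A (the non-unit diagonal entries of the Smith normal form of xI - A over ℚ[x]) are x^2 + 4x - 3, each dividing the next. The characteristic polynomial is their product, x^2 + 4x - 3.

The rational canonical form is the block-diagonal matrix of companion matrices C(f_i):
R = [[0, 3], [1, -4]].

Note the characteristic polynomial does not split into linear factors over ℚ, so A has no Jordan form over ℚ; the rational canonical form exists over any field.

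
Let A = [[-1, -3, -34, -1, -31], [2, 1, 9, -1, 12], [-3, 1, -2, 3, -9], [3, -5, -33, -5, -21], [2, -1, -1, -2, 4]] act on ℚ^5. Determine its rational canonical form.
The invariant factors of A (the non-unit diagonal entries of the Smith normal form of xI - A over ℚ[x]) are (x - 1)(x + 4)(x^3 - 3), each dividing the next. The characteristic polynomial is their product, (x - 1)(x + 4)(x^3 - 3).

The rational canonical form is the block-diagonal matrix of companion matrices C(f_i):
R = [[0, 0, 0, 0, -12], [1, 0, 0, 0, 9], [0, 1, 0, 0, 3], [0, 0, 1, 0, 4], [0, 0, 0, 1, -3]].

Note the characteristic polynomial does not split into linear factors over ℚ, so A has no Jordan form over ℚ; the rational canonical form exists over any field.

R = [[0, 0, 0, 0, -12], [1, 0, 0, 0, 9], [0, 1, 0, 0, 3], [0, 0, 1, 0, 4], [0, 0, 0, 1, -3]]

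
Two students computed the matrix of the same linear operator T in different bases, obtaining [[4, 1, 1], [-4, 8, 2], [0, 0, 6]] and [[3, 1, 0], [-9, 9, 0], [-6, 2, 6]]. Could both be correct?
Two matrices over a field are similar if and only if they have the same invariant factors.

Both A and B have characteristic polynomial (x - 6)^3 and minimal polynomial (x - 6)^2. Computing further, both have invariant factors x - 6, (x - 6)^2. Hence A and B are similar.

Yes.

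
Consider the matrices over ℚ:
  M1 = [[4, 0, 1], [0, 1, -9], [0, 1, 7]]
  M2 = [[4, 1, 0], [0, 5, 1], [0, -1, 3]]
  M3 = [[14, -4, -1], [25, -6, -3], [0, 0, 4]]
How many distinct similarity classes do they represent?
Characteristic polynomials: χ_{M1} = (x - 4)^3, χ_{M2} = (x - 4)^3, χ_{M3} = (x - 4)^3.

{M1, M2, M3}: invariant factors (x - 4)^3.

Matrices are similar if and only if their invariant-factor lists agree; the partition into similarity classes is {M1, M2, M3}.

1 class: {M1, M2, M3}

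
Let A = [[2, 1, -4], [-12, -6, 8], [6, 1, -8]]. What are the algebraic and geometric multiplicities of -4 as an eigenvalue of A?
The characteristic polynomial is (x + 4)^3, so the factor x + 4 appears with exponent 3: the algebraic multiplicity is 3.

rank(A + 4I) = 1, so the eigenspace has dimension 3 - 1 = 2: the geometric multiplicity is 2.

Since 2 < 3, A is not diagonalizable.

algebraic multiplicity 3, geometric multiplicity 2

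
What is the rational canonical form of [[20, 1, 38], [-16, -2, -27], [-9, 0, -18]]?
The invariant factors of A (the non-unit diagonal entries of the Smith normal form of xI - A over ℚ[x]) are (x + 3)(x^2 - 3x + 3), each dividing the next. The characteristic polynomial is their product, (x + 3)(x^2 - 3x + 3).

The rational canonical form is the block-diagonal matrix of companion matrices C(f_i):
R = [[0, 0, -9], [1, 0, 6], [0, 1, 0]].

Note the characteristic polynomial does not split into linear factors over ℚ, so A has no Jordan form over ℚ; the rational canonical form exists over any field.

R = [[0, 0, -9], [1, 0, 6], [0, 1, 0]]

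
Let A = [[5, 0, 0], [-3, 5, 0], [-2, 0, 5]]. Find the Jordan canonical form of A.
The characteristic polynomial is det(xI - A) = (x - 5)^3, so the eigenvalues are 5 (algebraic multiplicity 3).

For λ = 5: rank(A - 5I) = 1, rank((A - 5I)^2) = 0. The eigenspace has dimension 3 - 1 = 2, so there are 2 Jordan blocks; the rank sequence gives block sizes [2, 1].

Assembling the blocks gives the Jordan form J above.

J = [[5, 1, 0], [0, 5, 0], [0, 0, 5]]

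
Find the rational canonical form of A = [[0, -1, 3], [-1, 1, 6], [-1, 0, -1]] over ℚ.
The invariant factors of A (the non-unit diagonal entries of the Smith normal form of xI - A over ℚ[x]) are (x - 2)(x^2 + 2x + 5), each dividing the next. The characteristic polynomial is their product, (x - 2)(x^2 + 2x + 5).

The rational canonical form is the block-diagonal matrix of companion matrices C(f_i):
R = [[0, 0, 10], [1, 0, -1], [0, 1, 0]].

Note the characteristic polynomial does not split into linear factors over ℚ, so A has no Jordan form over ℚ; the rational canonical form exists over any field.

R = [[0, 0, 10], [1, 0, -1], [0, 1, 0]]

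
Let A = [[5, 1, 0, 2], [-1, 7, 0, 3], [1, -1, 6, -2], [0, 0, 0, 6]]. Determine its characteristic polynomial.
xI - A = [[x - 5, -1, 0, -2], [1, x - 7, 0, -3], [-1, 1, x - 6, 2], [0, 0, 0, x - 6]].

Expanding det(xI - A) along the first row:
det(xI - A) = + (x - 5)·det([[x - 7, 0, -3], [1, x - 6, 2], [0, 0, x - 6]]) - (-1)·det([[1, 0, -3], [-1, x - 6, 2], [0, 0, x - 6]]) + (0)·det([[1, x - 7, -3], [-1, 1, 2], [0, 0, x - 6]]) - (-2)·det([[1, x - 7, 0], [-1, 1, x - 6], [0, 0, 0]]).

Evaluating gives χ_A(x) = x^4 - 24x^3 + 216x^2 - 864x + 1296 = (x - 6)^4.

χ_A(x) = (x - 6)^4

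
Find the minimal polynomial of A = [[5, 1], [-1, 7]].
m_A(x) = (x - 6)^2

The characteristic polynomial factors as (x - 6)^2. The minimal polynomial is ∏(x - λ)^{k_λ} where k_λ is the size of the largest Jordan block at λ.

For λ = 6: rank(A - 6I) = 1, and the largest Jordan block has size 2 (the smallest k with rank((A - 6I)^k) = rank((A - 6I)^(k+1))).

So m_A(x) = (x - 6)^2.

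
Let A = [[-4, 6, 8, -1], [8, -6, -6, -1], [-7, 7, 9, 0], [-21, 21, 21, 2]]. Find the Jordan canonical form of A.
The characteristic polynomial is det(xI - A) = (x - 2)^3(x + 5), so the eigenvalues are -5 (algebraic multiplicity 1), 2 (algebraic multiplicity 3).

For λ = -5: algebraic multiplicity 1 gives one 1×1 block.

For λ = 2: rank(A - 2I) = 2, rank((A - 2I)^2) = 1. The eigenspace has dimension 4 - 2 = 2, so there are 2 Jordan blocks; the rank sequence gives block sizes [2, 1].

Assembling the blocks gives the Jordan form J above.

J = [[-5, 0, 0, 0], [0, 2, 1, 0], [0, 0, 2, 0], [0, 0, 0, 2]]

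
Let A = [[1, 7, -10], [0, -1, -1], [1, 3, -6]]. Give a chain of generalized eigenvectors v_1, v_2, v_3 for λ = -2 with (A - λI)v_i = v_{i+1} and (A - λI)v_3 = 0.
v_1 = [[-1, 0, 0]]^T, v_2 = [[-3, 0, -1]]^T, v_3 = [[1, 1, 1]]^T

We seek v_1 ∈ ker((A + 2I)^3) \ ker((A + 2I)^2), then set v_{i+1} = (A + 2I) v_i.

One such chain is v_1 = [[-1, 0, 0]]^T, v_2 = [[-3, 0, -1]]^T, v_3 = [[1, 1, 1]]^T. Check: (A + 2I) v_3 = [[0, 0, 0]]^T = 0.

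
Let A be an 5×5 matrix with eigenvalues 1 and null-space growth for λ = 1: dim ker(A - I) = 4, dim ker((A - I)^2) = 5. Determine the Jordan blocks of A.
Jordan blocks: (1, 2), (1, 1), (1, 1), (1, 1)

λ = 1: successive nullity increments [4, 1] count blocks of size ≥ k; block sizes are [2, 1, 1, 1].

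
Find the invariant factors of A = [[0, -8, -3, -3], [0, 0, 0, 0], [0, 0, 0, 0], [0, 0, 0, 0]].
x, x, x^2

The Jordan structure of A has elementary divisors x^2, x, x. Arranging the block sizes at each eigenvalue in decreasing order and taking row products gives the invariant factors.

Invariant factors (smallest first, each dividing the next): x, x, x^2.

Check: the last factor x^2 is the minimal polynomial, and the product x^4 is the characteristic polynomial.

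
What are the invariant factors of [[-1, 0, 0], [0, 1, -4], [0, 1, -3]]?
The Jordan structure of A has elementary divisors (x + 1)^2, (x + 1). Arranging the block sizes at each eigenvalue in decreasing order and taking row products gives the invariant factors.

Invariant factors (smallest first, each dividing the next): x + 1, (x + 1)^2.

Check: the last factor (x + 1)^2 is the minimal polynomial, and the product (x + 1)^3 is the characteristic polynomial.

x + 1, (x + 1)^2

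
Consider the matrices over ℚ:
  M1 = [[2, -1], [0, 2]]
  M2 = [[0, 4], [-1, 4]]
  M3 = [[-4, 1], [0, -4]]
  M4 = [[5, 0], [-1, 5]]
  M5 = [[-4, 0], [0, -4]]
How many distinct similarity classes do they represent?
Characteristic polynomials: χ_{M1} = (x - 2)^2, χ_{M2} = (x - 2)^2, χ_{M3} = (x + 4)^2, χ_{M4} = (x - 5)^2, χ_{M5} = (x + 4)^2.

{M1, M2}: invariant factors (x - 2)^2.

{M3}: invariant factors (x + 4)^2.

{M4}: invariant factors (x - 5)^2.

{M5}: invariant factors x + 4, x + 4.

Matrices are similar if and only if their invariant-factor lists agree; the partition into similarity classes is {M1, M2}, {M3}, {M4}, {M5}.

4 classes: {M1, M2}, {M3}, {M4}, {M5}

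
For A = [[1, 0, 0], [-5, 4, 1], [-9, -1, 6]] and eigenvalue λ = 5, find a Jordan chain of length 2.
v_1 = [[0, 0, 1]]^T, v_2 = [[0, 1, 1]]^T

We seek v_1 ∈ ker((A - 5I)^2) \ ker(A - 5I), then set v_{i+1} = (A - 5I) v_i.

One such chain is v_1 = [[0, 0, 1]]^T, v_2 = [[0, 1, 1]]^T. Check: (A - 5I) v_2 = [[0, 0, 0]]^T = 0.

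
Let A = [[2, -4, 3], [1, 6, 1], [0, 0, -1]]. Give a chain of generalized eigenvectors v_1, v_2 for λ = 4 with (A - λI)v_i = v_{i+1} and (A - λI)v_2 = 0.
v_1 = [[-1, 0, 0]]^T, v_2 = [[2, -1, 0]]^T

We seek v_1 ∈ ker((A - 4I)^2) \ ker(A - 4I), then set v_{i+1} = (A - 4I) v_i.

One such chain is v_1 = [[-1, 0, 0]]^T, v_2 = [[2, -1, 0]]^T. Check: (A - 4I) v_2 = [[0, 0, 0]]^T = 0.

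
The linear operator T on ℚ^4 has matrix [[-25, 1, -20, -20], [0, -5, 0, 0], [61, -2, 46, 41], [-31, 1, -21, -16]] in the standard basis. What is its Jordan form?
J = [[-5, 1, 0, 0], [0, -5, 0, 0], [0, 0, 5, 1], [0, 0, 0, 5]]

The characteristic polynomial is det(xI - A) = (x - 5)^2(x + 5)^2, so the eigenvalues are -5 (algebraic multiplicity 2), 5 (algebraic multiplicity 2).

For λ = -5: rank(A + 5I) = 3, rank((A + 5I)^2) = 2. The eigenspace has dimension 4 - 3 = 1, so there is 1 Jordan block; the rank sequence gives block sizes [2].

For λ = 5: rank(A - 5I) = 3, rank((A - 5I)^2) = 2. The eigenspace has dimension 4 - 3 = 1, so there is 1 Jordan block; the rank sequence gives block sizes [2].

Assembling the blocks gives the Jordan form J above.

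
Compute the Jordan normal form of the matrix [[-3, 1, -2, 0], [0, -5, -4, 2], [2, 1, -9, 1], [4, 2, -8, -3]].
J = [[-5, 1, 0, 0], [0, -5, 0, 0], [0, 0, -5, 1], [0, 0, 0, -5]]

The characteristic polynomial is det(xI - A) = (x + 5)^4, so the eigenvalues are -5 (algebraic multiplicity 4).

For λ = -5: rank(A + 5I) = 2, rank((A + 5I)^2) = 0. The eigenspace has dimension 4 - 2 = 2, so there are 2 Jordan blocks; the rank sequence gives block sizes [2, 2].

Assembling the blocks gives the Jordan form J above.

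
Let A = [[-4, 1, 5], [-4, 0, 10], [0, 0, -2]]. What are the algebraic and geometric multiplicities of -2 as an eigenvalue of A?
algebraic multiplicity 3, geometric multiplicity 2

The characteristic polynomial is (x + 2)^3, so the factor x + 2 appears with exponent 3: the algebraic multiplicity is 3.

rank(A + 2I) = 1, so the eigenspace has dimension 3 - 1 = 2: the geometric multiplicity is 2.

Since 2 < 3, A is not diagonalizable.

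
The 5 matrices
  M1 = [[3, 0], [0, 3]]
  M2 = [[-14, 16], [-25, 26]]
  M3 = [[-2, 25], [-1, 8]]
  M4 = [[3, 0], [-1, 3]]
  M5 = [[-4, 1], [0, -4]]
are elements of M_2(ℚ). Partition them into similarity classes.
Characteristic polynomials: χ_{M1} = (x - 3)^2, χ_{M2} = (x - 6)^2, χ_{M3} = (x - 3)^2, χ_{M4} = (x - 3)^2, χ_{M5} = (x + 4)^2.

{M1}: invariant factors x - 3, x - 3.

{M2}: invariant factors (x - 6)^2.

{M3, M4}: invariant factors (x - 3)^2.

{M5}: invariant factors (x + 4)^2.

Matrices are similar if and only if their invariant-factor lists agree; the partition into similarity classes is {M1}, {M2}, {M3, M4}, {M5}.

4 classes: {M1}, {M2}, {M3, M4}, {M5}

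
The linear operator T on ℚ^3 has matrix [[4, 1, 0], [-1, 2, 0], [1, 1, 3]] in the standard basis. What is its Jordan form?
J = [[3, 1, 0], [0, 3, 0], [0, 0, 3]]

The characteristic polynomial is det(xI - A) = (x - 3)^3, so the eigenvalues are 3 (algebraic multiplicity 3).

For λ = 3: rank(A - 3I) = 1, rank((A - 3I)^2) = 0. The eigenspace has dimension 3 - 1 = 2, so there are 2 Jordan blocks; the rank sequence gives block sizes [2, 1].

Assembling the blocks gives the Jordan form J above.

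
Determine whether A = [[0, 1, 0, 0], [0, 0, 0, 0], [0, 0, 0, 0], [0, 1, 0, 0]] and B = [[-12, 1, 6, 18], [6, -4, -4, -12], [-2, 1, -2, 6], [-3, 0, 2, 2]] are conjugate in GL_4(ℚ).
No.

trace(A) = 0 but trace(B) = -16. The trace is a similarity invariant, so A and B are not similar.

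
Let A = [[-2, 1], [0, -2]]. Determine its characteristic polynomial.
χ_A(x) = (x + 2)^2

xI - A = [[x + 2, -1], [0, x + 2]].

Expanding det(xI - A) along the first row:
det(xI - A) = + (x + 2)·det([[x + 2]]) - (-1)·det([[0]]).

Evaluating gives χ_A(x) = x^2 + 4x + 4 = (x + 2)^2.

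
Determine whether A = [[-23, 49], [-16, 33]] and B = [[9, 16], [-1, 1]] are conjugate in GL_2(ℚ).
Two matrices over a field are similar if and only if they have the same invariant factors.

Both A and B have characteristic polynomial (x - 5)^2 and minimal polynomial (x - 5)^2. Computing further, both have invariant factors (x - 5)^2. Hence A and B are similar.

Yes.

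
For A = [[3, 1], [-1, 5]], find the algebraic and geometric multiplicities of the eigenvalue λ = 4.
The characteristic polynomial is (x - 4)^2, so the factor x - 4 appears with exponent 2: the algebraic multiplicity is 2.

rank(A - 4I) = 1, so the eigenspace has dimension 2 - 1 = 1: the geometric multiplicity is 1.

Since 1 < 2, A is not diagonalizable.

algebraic multiplicity 2, geometric multiplicity 1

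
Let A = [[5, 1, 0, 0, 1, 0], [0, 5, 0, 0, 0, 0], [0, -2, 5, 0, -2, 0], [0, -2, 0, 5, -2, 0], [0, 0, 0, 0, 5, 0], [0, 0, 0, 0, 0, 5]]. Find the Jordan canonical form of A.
The characteristic polynomial is det(xI - A) = (x - 5)^6, so the eigenvalues are 5 (algebraic multiplicity 6).

For λ = 5: rank(A - 5I) = 1, rank((A - 5I)^2) = 0. The eigenspace has dimension 6 - 1 = 5, so there are 5 Jordan blocks; the rank sequence gives block sizes [2, 1, 1, 1, 1].

Assembling the blocks gives the Jordan form J above.

J = [[5, 1, 0, 0, 0, 0], [0, 5, 0, 0, 0, 0], [0, 0, 5, 0, 0, 0], [0, 0, 0, 5, 0, 0], [0, 0, 0, 0, 5, 0], [0, 0, 0, 0, 0, 5]]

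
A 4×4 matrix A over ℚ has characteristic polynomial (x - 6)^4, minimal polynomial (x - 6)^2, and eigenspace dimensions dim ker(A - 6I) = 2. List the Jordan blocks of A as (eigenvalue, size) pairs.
Jordan blocks: (6, 2), (6, 2)

λ = 6: algebraic multiplicity 4 (exponent in χ_A), largest block size 2 (exponent in m_A), 2 blocks (geometric multiplicity). These force block sizes [2, 2].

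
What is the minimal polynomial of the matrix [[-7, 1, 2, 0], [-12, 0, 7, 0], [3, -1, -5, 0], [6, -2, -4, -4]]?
m_A(x) = (x + 4)^3

The characteristic polynomial factors as (x + 4)^4. The minimal polynomial is ∏(x - λ)^{k_λ} where k_λ is the size of the largest Jordan block at λ.

For λ = -4: rank(A + 4I) = 2, and the largest Jordan block has size 3 (the smallest k with rank((A + 4I)^k) = rank((A + 4I)^(k+1))).

So m_A(x) = (x + 4)^3.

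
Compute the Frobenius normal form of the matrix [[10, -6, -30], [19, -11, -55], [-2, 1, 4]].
The invariant factors of A (the non-unit diagonal entries of the Smith normal form of xI - A over ℚ[x]) are (x - 4)(x^2 + x - 1), each dividing the next. The characteristic polynomial is their product, (x - 4)(x^2 + x - 1).

The rational canonical form is the block-diagonal matrix of companion matrices C(f_i):
R = [[0, 0, -4], [1, 0, 5], [0, 1, 3]].

Note the characteristic polynomial does not split into linear factors over ℚ, so A has no Jordan form over ℚ; the rational canonical form exists over any field.

R = [[0, 0, -4], [1, 0, 5], [0, 1, 3]]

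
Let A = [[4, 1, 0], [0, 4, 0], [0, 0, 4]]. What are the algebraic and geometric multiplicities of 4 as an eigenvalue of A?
The characteristic polynomial is (x - 4)^3, so the factor x - 4 appears with exponent 3: the algebraic multiplicity is 3.

rank(A - 4I) = 1, so the eigenspace has dimension 3 - 1 = 2: the geometric multiplicity is 2.

Since 2 < 3, A is not diagonalizable.

algebraic multiplicity 3, geometric multiplicity 2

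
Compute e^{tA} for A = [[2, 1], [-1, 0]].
e^{tA} = [[(t + 1)*e^{t}, t*e^{t}], [-t*e^{t}, (1 - t)*e^{t}]]

A has Jordan form J = [[1, 1], [0, 1]] with A = PJP^{-1}, so e^{tA} = P e^{tJ} P^{-1}.

For a Jordan block J_k(λ), e^{tJ_k(λ)} = e^{λt} · (I + tN + t^2 N^2/2! + ... + t^{k-1} N^{k-1}/(k-1)!) where N is the nilpotent superdiagonal part.

Assembling the blocks and conjugating back gives the entries of e^{tA} as shown above.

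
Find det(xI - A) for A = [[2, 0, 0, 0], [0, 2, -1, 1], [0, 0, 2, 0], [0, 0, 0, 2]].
xI - A = [[x - 2, 0, 0, 0], [0, x - 2, 1, -1], [0, 0, x - 2, 0], [0, 0, 0, x - 2]].

Expanding det(xI - A) along the first row:
det(xI - A) = + (x - 2)·det([[x - 2, 1, -1], [0, x - 2, 0], [0, 0, x - 2]]) - (0)·det([[0, 1, -1], [0, x - 2, 0], [0, 0, x - 2]]) + (0)·det([[0, x - 2, -1], [0, 0, 0], [0, 0, x - 2]]) - (0)·det([[0, x - 2, 1], [0, 0, x - 2], [0, 0, 0]]).

Evaluating gives χ_A(x) = x^4 - 8x^3 + 24x^2 - 32x + 16 = (x - 2)^4.

χ_A(x) = (x - 2)^4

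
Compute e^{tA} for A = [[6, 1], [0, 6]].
e^{tA} = [[e^{6*t}, t*e^{6*t}], [0, e^{6*t}]]

A has Jordan form J = [[6, 1], [0, 6]] with A = PJP^{-1}, so e^{tA} = P e^{tJ} P^{-1}.

For a Jordan block J_k(λ), e^{tJ_k(λ)} = e^{λt} · (I + tN + t^2 N^2/2! + ... + t^{k-1} N^{k-1}/(k-1)!) where N is the nilpotent superdiagonal part.

Assembling the blocks and conjugating back gives the entries of e^{tA} as shown above.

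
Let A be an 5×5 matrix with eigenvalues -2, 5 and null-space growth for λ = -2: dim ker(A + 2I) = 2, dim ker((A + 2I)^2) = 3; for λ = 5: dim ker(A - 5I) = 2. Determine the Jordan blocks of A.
Jordan blocks: (-2, 2), (-2, 1), (5, 1), (5, 1)

λ = -2: successive nullity increments [2, 1] count blocks of size ≥ k; block sizes are [2, 1].
λ = 5: successive nullity increments [2] count blocks of size ≥ k; block sizes are [1, 1].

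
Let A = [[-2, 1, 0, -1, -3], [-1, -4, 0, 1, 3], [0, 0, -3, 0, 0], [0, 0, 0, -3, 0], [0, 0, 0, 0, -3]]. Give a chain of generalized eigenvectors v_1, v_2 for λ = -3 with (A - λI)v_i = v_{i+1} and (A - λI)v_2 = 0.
We seek v_1 ∈ ker((A + 3I)^2) \ ker(A + 3I), then set v_{i+1} = (A + 3I) v_i.

One such chain is v_1 = [[0, 1, 0, 0, 0]]^T, v_2 = [[1, -1, 0, 0, 0]]^T. Check: (A + 3I) v_2 = [[0, 0, 0, 0, 0]]^T = 0.

v_1 = [[0, 1, 0, 0, 0]]^T, v_2 = [[1, -1, 0, 0, 0]]^T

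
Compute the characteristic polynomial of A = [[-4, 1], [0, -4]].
xI - A = [[x + 4, -1], [0, x + 4]].

Expanding det(xI - A) along the first row:
det(xI - A) = + (x + 4)·det([[x + 4]]) - (-1)·det([[0]]).

Evaluating gives χ_A(x) = x^2 + 8x + 16 = (x + 4)^2.

χ_A(x) = (x + 4)^2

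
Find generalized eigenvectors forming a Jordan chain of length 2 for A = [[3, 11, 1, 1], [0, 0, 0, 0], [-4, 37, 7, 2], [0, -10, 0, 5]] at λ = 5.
v_1 = [[0, 0, 1, 0]]^T, v_2 = [[1, 0, 2, 0]]^T

We seek v_1 ∈ ker((A - 5I)^2) \ ker(A - 5I), then set v_{i+1} = (A - 5I) v_i.

One such chain is v_1 = [[0, 0, 1, 0]]^T, v_2 = [[1, 0, 2, 0]]^T. Check: (A - 5I) v_2 = [[0, 0, 0, 0]]^T = 0.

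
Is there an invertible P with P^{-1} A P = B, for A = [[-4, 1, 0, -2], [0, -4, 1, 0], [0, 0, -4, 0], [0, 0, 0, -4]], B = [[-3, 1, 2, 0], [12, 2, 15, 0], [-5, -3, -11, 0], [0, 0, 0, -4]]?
Yes.

Two matrices over a field are similar if and only if they have the same invariant factors.

Both A and B have characteristic polynomial (x + 4)^4 and minimal polynomial (x + 4)^3. Computing further, both have invariant factors x + 4, (x + 4)^3. Hence A and B are similar.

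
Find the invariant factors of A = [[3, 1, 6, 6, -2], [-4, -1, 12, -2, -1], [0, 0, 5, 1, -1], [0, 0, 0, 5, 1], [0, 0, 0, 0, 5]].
(x - 5)^3(x - 1)^2

The Jordan structure of A has elementary divisors (x - 1)^2, (x - 5)^3. Arranging the block sizes at each eigenvalue in decreasing order and taking row products gives the invariant factors.

Invariant factors (smallest first, each dividing the next): (x - 5)^3(x - 1)^2.

Check: the last factor (x - 5)^3(x - 1)^2 is the minimal polynomial, and the product (x - 5)^3(x - 1)^2 is the characteristic polynomial.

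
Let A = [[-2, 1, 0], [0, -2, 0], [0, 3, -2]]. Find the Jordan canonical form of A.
J = [[-2, 1, 0], [0, -2, 0], [0, 0, -2]]

The characteristic polynomial is det(xI - A) = (x + 2)^3, so the eigenvalues are -2 (algebraic multiplicity 3).

For λ = -2: rank(A + 2I) = 1, rank((A + 2I)^2) = 0. The eigenspace has dimension 3 - 1 = 2, so there are 2 Jordan blocks; the rank sequence gives block sizes [2, 1].

Assembling the blocks gives the Jordan form J above.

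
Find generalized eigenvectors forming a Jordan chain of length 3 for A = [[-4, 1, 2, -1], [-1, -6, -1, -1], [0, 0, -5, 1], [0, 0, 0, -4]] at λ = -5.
v_1 = [[0, -2, 1, 0]]^T, v_2 = [[0, 1, 0, 0]]^T, v_3 = [[1, -1, 0, 0]]^T

We seek v_1 ∈ ker((A + 5I)^3) \ ker((A + 5I)^2), then set v_{i+1} = (A + 5I) v_i.

One such chain is v_1 = [[0, -2, 1, 0]]^T, v_2 = [[0, 1, 0, 0]]^T, v_3 = [[1, -1, 0, 0]]^T. Check: (A + 5I) v_3 = [[0, 0, 0, 0]]^T = 0.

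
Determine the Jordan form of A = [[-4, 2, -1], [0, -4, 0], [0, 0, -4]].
The characteristic polynomial is det(xI - A) = (x + 4)^3, so the eigenvalues are -4 (algebraic multiplicity 3).

For λ = -4: rank(A + 4I) = 1, rank((A + 4I)^2) = 0. The eigenspace has dimension 3 - 1 = 2, so there are 2 Jordan blocks; the rank sequence gives block sizes [2, 1].

Assembling the blocks gives the Jordan form J above.

J = [[-4, 1, 0], [0, -4, 0], [0, 0, -4]]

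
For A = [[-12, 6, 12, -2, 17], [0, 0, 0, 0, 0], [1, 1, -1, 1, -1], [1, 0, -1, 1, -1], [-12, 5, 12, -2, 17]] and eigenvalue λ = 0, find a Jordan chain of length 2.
We seek v_1 ∈ ker(A^2) \ ker(A), then set v_{i+1} = A v_i.

One such chain is v_1 = [[-1, 1, 0, 0, -1]]^T, v_2 = [[1, 0, 1, 0, 0]]^T. Check: A v_2 = [[0, 0, 0, 0, 0]]^T = 0.

v_1 = [[-1, 1, 0, 0, -1]]^T, v_2 = [[1, 0, 1, 0, 0]]^T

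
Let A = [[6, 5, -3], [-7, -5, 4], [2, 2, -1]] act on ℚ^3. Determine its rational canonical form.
The invariant factors of A (the non-unit diagonal entries of the Smith normal form of xI - A over ℚ[x]) are x^3 + 2x + 1, each dividing the next. The characteristic polynomial is their product, x^3 + 2x + 1.

The rational canonical form is the block-diagonal matrix of companion matrices C(f_i):
R = [[0, 0, -1], [1, 0, -2], [0, 1, 0]].

Note the characteristic polynomial does not split into linear factors over ℚ, so A has no Jordan form over ℚ; the rational canonical form exists over any field.

R = [[0, 0, -1], [1, 0, -2], [0, 1, 0]]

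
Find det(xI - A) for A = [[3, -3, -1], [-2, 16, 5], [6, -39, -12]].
xI - A = [[x - 3, 3, 1], [2, x - 16, -5], [-6, 39, x + 12]].

Expanding det(xI - A) along the first row:
det(xI - A) = + (x - 3)·det([[x - 16, -5], [39, x + 12]]) - (3)·det([[2, -5], [-6, x + 12]]) + (1)·det([[2, x - 16], [-6, 39]]).

Evaluating gives χ_A(x) = x^3 - 7x^2 + 15x - 9 = (x - 3)^2(x - 1).

χ_A(x) = (x - 3)^2(x - 1)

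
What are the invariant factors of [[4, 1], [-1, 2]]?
The Jordan structure of A has elementary divisors (x - 3)^2. Arranging the block sizes at each eigenvalue in decreasing order and taking row products gives the invariant factors.

Invariant factors (smallest first, each dividing the next): (x - 3)^2.

Check: the last factor (x - 3)^2 is the minimal polynomial, and the product (x - 3)^2 is the characteristic polynomial.

(x - 3)^2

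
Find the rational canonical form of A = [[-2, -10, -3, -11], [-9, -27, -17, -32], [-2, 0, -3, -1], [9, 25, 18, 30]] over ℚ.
R = [[0, 0, 0, -10], [1, 0, 0, -9], [0, 1, 0, -2], [0, 0, 1, -2]]

The invariant factors of A (the non-unit diagonal entries of the Smith normal form of xI - A over ℚ[x]) are (x + 2)(x^3 + 2x + 5), each dividing the next. The characteristic polynomial is their product, (x + 2)(x^3 + 2x + 5).

The rational canonical form is the block-diagonal matrix of companion matrices C(f_i):
R = [[0, 0, 0, -10], [1, 0, 0, -9], [0, 1, 0, -2], [0, 0, 1, -2]].

Note the characteristic polynomial does not split into linear factors over ℚ, so A has no Jordan form over ℚ; the rational canonical form exists over any field.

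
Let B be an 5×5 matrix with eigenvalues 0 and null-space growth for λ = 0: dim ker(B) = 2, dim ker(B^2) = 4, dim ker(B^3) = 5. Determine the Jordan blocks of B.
Jordan blocks: (0, 3), (0, 2)

λ = 0: successive nullity increments [2, 2, 1] count blocks of size ≥ k; block sizes are [3, 2].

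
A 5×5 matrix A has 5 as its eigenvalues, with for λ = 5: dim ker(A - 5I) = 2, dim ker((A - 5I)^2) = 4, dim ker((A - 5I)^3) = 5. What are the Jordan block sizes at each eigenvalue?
Jordan blocks: (5, 3), (5, 2)

λ = 5: successive nullity increments [2, 2, 1] count blocks of size ≥ k; block sizes are [3, 2].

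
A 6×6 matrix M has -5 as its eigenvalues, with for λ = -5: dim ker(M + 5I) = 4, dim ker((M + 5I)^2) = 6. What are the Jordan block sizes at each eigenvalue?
λ = -5: successive nullity increments [4, 2] count blocks of size ≥ k; block sizes are [2, 2, 1, 1].

Jordan blocks: (-5, 2), (-5, 2), (-5, 1), (-5, 1)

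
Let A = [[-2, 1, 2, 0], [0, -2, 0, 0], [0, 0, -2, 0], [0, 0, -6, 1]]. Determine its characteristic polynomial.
xI - A = [[x + 2, -1, -2, 0], [0, x + 2, 0, 0], [0, 0, x + 2, 0], [0, 0, 6, x - 1]].

Expanding det(xI - A) along the first row:
det(xI - A) = + (x + 2)·det([[x + 2, 0, 0], [0, x + 2, 0], [0, 6, x - 1]]) - (-1)·det([[0, 0, 0], [0, x + 2, 0], [0, 6, x - 1]]) + (-2)·det([[0, x + 2, 0], [0, 0, 0], [0, 0, x - 1]]) - (0)·det([[0, x + 2, 0], [0, 0, x + 2], [0, 0, 6]]).

Evaluating gives χ_A(x) = x^4 + 5x^3 + 6x^2 - 4x - 8 = (x - 1)(x + 2)^3.

χ_A(x) = (x - 1)(x + 2)^3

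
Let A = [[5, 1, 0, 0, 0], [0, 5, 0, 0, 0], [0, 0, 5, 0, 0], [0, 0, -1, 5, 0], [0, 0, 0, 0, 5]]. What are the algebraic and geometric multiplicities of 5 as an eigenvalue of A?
algebraic multiplicity 5, geometric multiplicity 3

The characteristic polynomial is (x - 5)^5, so the factor x - 5 appears with exponent 5: the algebraic multiplicity is 5.

rank(A - 5I) = 2, so the eigenspace has dimension 5 - 2 = 3: the geometric multiplicity is 3.

Since 3 < 5, A is not diagonalizable.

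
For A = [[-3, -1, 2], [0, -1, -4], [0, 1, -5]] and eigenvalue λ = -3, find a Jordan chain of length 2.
We seek v_1 ∈ ker((A + 3I)^2) \ ker(A + 3I), then set v_{i+1} = (A + 3I) v_i.

One such chain is v_1 = [[0, 1, 0]]^T, v_2 = [[-1, 2, 1]]^T. Check: (A + 3I) v_2 = [[0, 0, 0]]^T = 0.

v_1 = [[0, 1, 0]]^T, v_2 = [[-1, 2, 1]]^T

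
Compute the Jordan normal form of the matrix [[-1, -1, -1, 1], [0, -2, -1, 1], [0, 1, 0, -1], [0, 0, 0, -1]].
The characteristic polynomial is det(xI - A) = (x + 1)^4, so the eigenvalues are -1 (algebraic multiplicity 4).

For λ = -1: rank(A + I) = 1, rank((A + I)^2) = 0. The eigenspace has dimension 4 - 1 = 3, so there are 3 Jordan blocks; the rank sequence gives block sizes [2, 1, 1].

Assembling the blocks gives the Jordan form J above.

J = [[-1, 1, 0, 0], [0, -1, 0, 0], [0, 0, -1, 0], [0, 0, 0, -1]]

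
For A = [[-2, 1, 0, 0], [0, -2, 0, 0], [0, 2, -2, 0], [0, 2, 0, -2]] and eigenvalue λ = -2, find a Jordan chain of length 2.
v_1 = [[0, 1, -1, -1]]^T, v_2 = [[1, 0, 2, 2]]^T

We seek v_1 ∈ ker((A + 2I)^2) \ ker(A + 2I), then set v_{i+1} = (A + 2I) v_i.

One such chain is v_1 = [[0, 1, -1, -1]]^T, v_2 = [[1, 0, 2, 2]]^T. Check: (A + 2I) v_2 = [[0, 0, 0, 0]]^T = 0.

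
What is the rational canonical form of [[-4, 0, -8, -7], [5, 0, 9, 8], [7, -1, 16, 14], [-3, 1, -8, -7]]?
R = [[0, 0, 0, 0], [1, 0, 0, 0], [0, 1, 0, 0], [0, 0, 1, 5]]

The invariant factors of A (the non-unit diagonal entries of the Smith normal form of xI - A over ℚ[x]) are x^3(x - 5), each dividing the next. The characteristic polynomial is their product, x^3(x - 5).

The rational canonical form is the block-diagonal matrix of companion matrices C(f_i):
R = [[0, 0, 0, 0], [1, 0, 0, 0], [0, 1, 0, 0], [0, 0, 1, 5]].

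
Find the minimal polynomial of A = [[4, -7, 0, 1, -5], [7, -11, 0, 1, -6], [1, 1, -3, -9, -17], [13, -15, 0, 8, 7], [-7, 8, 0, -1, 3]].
The characteristic polynomial factors as (x - 5)^2(x + 3)^3. The minimal polynomial is ∏(x - λ)^{k_λ} where k_λ is the size of the largest Jordan block at λ.

For λ = -3: rank(A + 3I) = 3, and the largest Jordan block has size 2 (the smallest k with rank((A + 3I)^k) = rank((A + 3I)^(k+1))).
For λ = 5: rank(A - 5I) = 4, and the largest Jordan block has size 2 (the smallest k with rank((A - 5I)^k) = rank((A - 5I)^(k+1))).

So m_A(x) = (x - 5)^2(x + 3)^2.

m_A(x) = (x - 5)^2(x + 3)^2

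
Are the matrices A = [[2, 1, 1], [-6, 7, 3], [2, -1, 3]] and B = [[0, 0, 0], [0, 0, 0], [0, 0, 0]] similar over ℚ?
No.

trace(A) = 12 but trace(B) = 0. The trace is a similarity invariant, so A and B are not similar.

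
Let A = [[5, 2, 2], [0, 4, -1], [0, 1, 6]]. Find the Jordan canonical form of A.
J = [[5, 1, 0], [0, 5, 0], [0, 0, 5]]

The characteristic polynomial is det(xI - A) = (x - 5)^3, so the eigenvalues are 5 (algebraic multiplicity 3).

For λ = 5: rank(A - 5I) = 1, rank((A - 5I)^2) = 0. The eigenspace has dimension 3 - 1 = 2, so there are 2 Jordan blocks; the rank sequence gives block sizes [2, 1].

Assembling the blocks gives the Jordan form J above.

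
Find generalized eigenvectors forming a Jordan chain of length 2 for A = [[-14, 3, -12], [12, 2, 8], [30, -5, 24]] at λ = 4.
We seek v_1 ∈ ker((A - 4I)^2) \ ker(A - 4I), then set v_{i+1} = (A - 4I) v_i.

One such chain is v_1 = [[0, 1, 0]]^T, v_2 = [[3, -2, -5]]^T. Check: (A - 4I) v_2 = [[0, 0, 0]]^T = 0.

v_1 = [[0, 1, 0]]^T, v_2 = [[3, -2, -5]]^T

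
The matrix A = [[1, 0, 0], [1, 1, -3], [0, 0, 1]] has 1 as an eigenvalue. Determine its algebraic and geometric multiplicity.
The characteristic polynomial is (x - 1)^3, so the factor x - 1 appears with exponent 3: the algebraic multiplicity is 3.

rank(A - I) = 1, so the eigenspace has dimension 3 - 1 = 2: the geometric multiplicity is 2.

Since 2 < 3, A is not diagonalizable.

algebraic multiplicity 3, geometric multiplicity 2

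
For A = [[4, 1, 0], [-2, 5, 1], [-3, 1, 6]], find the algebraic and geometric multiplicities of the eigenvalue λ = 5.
algebraic multiplicity 3, geometric multiplicity 1

The characteristic polynomial is (x - 5)^3, so the factor x - 5 appears with exponent 3: the algebraic multiplicity is 3.

rank(A - 5I) = 2, so the eigenspace has dimension 3 - 2 = 1: the geometric multiplicity is 1.

Since 1 < 3, A is not diagonalizable.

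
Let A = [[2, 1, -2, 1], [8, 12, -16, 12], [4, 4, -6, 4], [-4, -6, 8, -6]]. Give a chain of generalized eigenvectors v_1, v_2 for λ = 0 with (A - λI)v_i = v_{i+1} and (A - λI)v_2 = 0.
We seek v_1 ∈ ker(A^2) \ ker(A), then set v_{i+1} = A v_i.

One such chain is v_1 = [[0, -3, -1, 2]]^T, v_2 = [[1, 4, 2, -2]]^T. Check: A v_2 = [[0, 0, 0, 0]]^T = 0.

v_1 = [[0, -3, -1, 2]]^T, v_2 = [[1, 4, 2, -2]]^T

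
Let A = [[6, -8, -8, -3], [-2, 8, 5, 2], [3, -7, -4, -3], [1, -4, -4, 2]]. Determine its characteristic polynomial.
χ_A(x) = (x - 3)^4

xI - A = [[x - 6, 8, 8, 3], [2, x - 8, -5, -2], [-3, 7, x + 4, 3], [-1, 4, 4, x - 2]].

Expanding det(xI - A) along the first row:
det(xI - A) = + (x - 6)·det([[x - 8, -5, -2], [7, x + 4, 3], [4, 4, x - 2]]) - (8)·det([[2, -5, -2], [-3, x + 4, 3], [-1, 4, x - 2]]) + (8)·det([[2, x - 8, -2], [-3, 7, 3], [-1, 4, x - 2]]) - (3)·det([[2, x - 8, -5], [-3, 7, x + 4], [-1, 4, 4]]).

Evaluating gives χ_A(x) = x^4 - 12x^3 + 54x^2 - 108x + 81 = (x - 3)^4.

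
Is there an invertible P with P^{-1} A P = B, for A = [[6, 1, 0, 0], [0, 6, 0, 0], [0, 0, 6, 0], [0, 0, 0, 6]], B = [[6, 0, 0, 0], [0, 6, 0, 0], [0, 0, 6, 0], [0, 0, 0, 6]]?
No.

Both have characteristic polynomial (x - 6)^4, but the minimal polynomial of A is (x - 6)^2 while the minimal polynomial of B is x - 6. The minimal polynomial is a similarity invariant, so A and B are not similar.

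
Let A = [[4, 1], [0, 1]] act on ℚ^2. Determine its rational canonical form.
R = [[0, -4], [1, 5]]

The invariant factors of A (the non-unit diagonal entries of the Smith normal form of xI - A over ℚ[x]) are (x - 4)(x - 1), each dividing the next. The characteristic polynomial is their product, (x - 4)(x - 1).

The rational canonical form is the block-diagonal matrix of companion matrices C(f_i):
R = [[0, -4], [1, 5]].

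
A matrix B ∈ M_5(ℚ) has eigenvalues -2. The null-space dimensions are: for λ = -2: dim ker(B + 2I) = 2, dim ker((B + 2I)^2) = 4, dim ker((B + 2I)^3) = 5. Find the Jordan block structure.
λ = -2: successive nullity increments [2, 2, 1] count blocks of size ≥ k; block sizes are [3, 2].

Jordan blocks: (-2, 3), (-2, 2)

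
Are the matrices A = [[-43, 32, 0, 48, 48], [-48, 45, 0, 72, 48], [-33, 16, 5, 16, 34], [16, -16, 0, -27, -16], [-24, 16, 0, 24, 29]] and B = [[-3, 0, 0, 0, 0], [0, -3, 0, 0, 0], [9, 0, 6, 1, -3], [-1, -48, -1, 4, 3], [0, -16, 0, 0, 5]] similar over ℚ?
Yes.

Two matrices over a field are similar if and only if they have the same invariant factors.

Both A and B have characteristic polynomial (x - 5)^3(x + 3)^2 and minimal polynomial (x - 5)^2(x + 3). Computing further, both have invariant factors (x - 5)(x + 3), (x - 5)^2(x + 3). Hence A and B are similar.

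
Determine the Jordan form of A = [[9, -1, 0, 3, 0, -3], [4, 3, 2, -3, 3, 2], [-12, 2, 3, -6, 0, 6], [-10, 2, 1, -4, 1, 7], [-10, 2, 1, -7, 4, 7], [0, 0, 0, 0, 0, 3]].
The characteristic polynomial is det(xI - A) = (x - 3)^6, so the eigenvalues are 3 (algebraic multiplicity 6).

For λ = 3: rank(A - 3I) = 3, rank((A - 3I)^2) = 1, rank((A - 3I)^3) = 0. The eigenspace has dimension 6 - 3 = 3, so there are 3 Jordan blocks; the rank sequence gives block sizes [3, 2, 1].

Assembling the blocks gives the Jordan form J above.

J = [[3, 1, 0, 0, 0, 0], [0, 3, 1, 0, 0, 0], [0, 0, 3, 0, 0, 0], [0, 0, 0, 3, 1, 0], [0, 0, 0, 0, 3, 0], [0, 0, 0, 0, 0, 3]]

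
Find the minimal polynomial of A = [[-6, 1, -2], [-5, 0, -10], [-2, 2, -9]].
m_A(x) = (x + 5)^2

The characteristic polynomial factors as (x + 5)^3. The minimal polynomial is ∏(x - λ)^{k_λ} where k_λ is the size of the largest Jordan block at λ.

For λ = -5: rank(A + 5I) = 1, and the largest Jordan block has size 2 (the smallest k with rank((A + 5I)^k) = rank((A + 5I)^(k+1))).

So m_A(x) = (x + 5)^2.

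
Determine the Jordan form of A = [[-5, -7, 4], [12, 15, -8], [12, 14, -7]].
The characteristic polynomial is det(xI - A) = (x - 1)^3, so the eigenvalues are 1 (algebraic multiplicity 3).

For λ = 1: rank(A - I) = 1, rank((A - I)^2) = 0. The eigenspace has dimension 3 - 1 = 2, so there are 2 Jordan blocks; the rank sequence gives block sizes [2, 1].

Assembling the blocks gives the Jordan form J above.

J = [[1, 1, 0], [0, 1, 0], [0, 0, 1]]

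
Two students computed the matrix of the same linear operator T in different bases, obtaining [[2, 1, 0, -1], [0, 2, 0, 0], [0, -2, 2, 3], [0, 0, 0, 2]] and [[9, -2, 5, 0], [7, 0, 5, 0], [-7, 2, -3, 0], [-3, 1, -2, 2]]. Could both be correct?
Yes.

Two matrices over a field are similar if and only if they have the same invariant factors.

Both A and B have characteristic polynomial (x - 2)^4 and minimal polynomial (x - 2)^2. Computing further, both have invariant factors (x - 2)^2, (x - 2)^2. Hence A and B are similar.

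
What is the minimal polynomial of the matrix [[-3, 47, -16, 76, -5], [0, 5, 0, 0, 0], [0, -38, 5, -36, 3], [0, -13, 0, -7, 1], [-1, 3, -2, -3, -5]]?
The characteristic polynomial factors as (x - 5)^2(x + 5)^3. The minimal polynomial is ∏(x - λ)^{k_λ} where k_λ is the size of the largest Jordan block at λ.

For λ = -5: rank(A + 5I) = 4, and the largest Jordan block has size 3 (the smallest k with rank((A + 5I)^k) = rank((A + 5I)^(k+1))).
For λ = 5: rank(A - 5I) = 4, and the largest Jordan block has size 2 (the smallest k with rank((A - 5I)^k) = rank((A - 5I)^(k+1))).

So m_A(x) = (x - 5)^2(x + 5)^3.

m_A(x) = (x - 5)^2(x + 5)^3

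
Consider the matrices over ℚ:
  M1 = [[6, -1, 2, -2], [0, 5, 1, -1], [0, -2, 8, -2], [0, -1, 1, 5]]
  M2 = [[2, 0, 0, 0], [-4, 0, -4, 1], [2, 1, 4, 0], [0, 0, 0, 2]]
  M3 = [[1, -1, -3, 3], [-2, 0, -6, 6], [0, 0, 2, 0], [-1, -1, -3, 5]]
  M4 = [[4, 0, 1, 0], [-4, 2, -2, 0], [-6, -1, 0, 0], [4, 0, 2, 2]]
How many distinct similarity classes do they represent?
3 classes: {M1}, {M2, M4}, {M3}

Characteristic polynomials: χ_{M1} = (x - 6)^4, χ_{M2} = (x - 2)^4, χ_{M3} = (x - 2)^4, χ_{M4} = (x - 2)^4.

{M1}: invariant factors x - 6, (x - 6)^3.

{M2, M4}: invariant factors x - 2, (x - 2)^3.

{M3}: invariant factors x - 2, x - 2, (x - 2)^2.

Matrices are similar if and only if their invariant-factor lists agree; the partition into similarity classes is {M1}, {M2, M4}, {M3}.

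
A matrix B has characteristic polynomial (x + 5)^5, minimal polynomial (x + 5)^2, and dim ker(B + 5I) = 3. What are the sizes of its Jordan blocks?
λ = -5: algebraic multiplicity 5 (exponent in χ_B), largest block size 2 (exponent in m_B), 3 blocks (geometric multiplicity). These force block sizes [2, 2, 1].

Jordan blocks: (-5, 2), (-5, 2), (-5, 1)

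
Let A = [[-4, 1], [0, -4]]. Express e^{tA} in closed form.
e^{tA} = [[e^{-4*t}, t*e^{-4*t}], [0, e^{-4*t}]]

A has Jordan form J = [[-4, 1], [0, -4]] with A = PJP^{-1}, so e^{tA} = P e^{tJ} P^{-1}.

For a Jordan block J_k(λ), e^{tJ_k(λ)} = e^{λt} · (I + tN + t^2 N^2/2! + ... + t^{k-1} N^{k-1}/(k-1)!) where N is the nilpotent superdiagonal part.

Assembling the blocks and conjugating back gives the entries of e^{tA} as shown above.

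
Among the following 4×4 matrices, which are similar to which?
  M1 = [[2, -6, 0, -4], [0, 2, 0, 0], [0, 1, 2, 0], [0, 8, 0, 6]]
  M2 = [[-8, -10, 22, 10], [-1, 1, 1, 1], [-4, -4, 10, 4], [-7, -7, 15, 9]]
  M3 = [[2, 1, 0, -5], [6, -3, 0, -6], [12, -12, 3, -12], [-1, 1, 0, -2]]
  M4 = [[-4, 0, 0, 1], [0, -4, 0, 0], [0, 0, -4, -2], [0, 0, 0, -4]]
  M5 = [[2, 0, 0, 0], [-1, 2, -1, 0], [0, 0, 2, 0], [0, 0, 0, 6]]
Characteristic polynomials: χ_{M1} = (x - 6)(x - 2)^3, χ_{M2} = (x - 6)(x - 2)^3, χ_{M3} = (x - 3)^2(x + 3)^2, χ_{M4} = (x + 4)^4, χ_{M5} = (x - 6)(x - 2)^3.

{M1, M2, M5}: invariant factors x - 2, (x - 6)(x - 2)^2.

{M3}: invariant factors x - 3, (x - 3)(x + 3)^2.

{M4}: invariant factors x + 4, x + 4, (x + 4)^2.

Matrices are similar if and only if their invariant-factor lists agree; the partition into similarity classes is {M1, M2, M5}, {M3}, {M4}.

3 classes: {M1, M2, M5}, {M3}, {M4}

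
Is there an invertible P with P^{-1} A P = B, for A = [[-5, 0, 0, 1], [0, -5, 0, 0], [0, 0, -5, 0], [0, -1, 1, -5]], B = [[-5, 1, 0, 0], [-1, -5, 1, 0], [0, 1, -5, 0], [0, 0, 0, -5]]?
Two matrices over a field are similar if and only if they have the same invariant factors.

Both A and B have characteristic polynomial (x + 5)^4 and minimal polynomial (x + 5)^3. Computing further, both have invariant factors x + 5, (x + 5)^3. Hence A and B are similar.

Yes.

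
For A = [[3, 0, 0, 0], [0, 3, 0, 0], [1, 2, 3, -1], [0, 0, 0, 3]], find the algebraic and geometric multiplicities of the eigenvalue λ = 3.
The characteristic polynomial is (x - 3)^4, so the factor x - 3 appears with exponent 4: the algebraic multiplicity is 4.

rank(A - 3I) = 1, so the eigenspace has dimension 4 - 1 = 3: the geometric multiplicity is 3.

Since 3 < 4, A is not diagonalizable.

algebraic multiplicity 4, geometric multiplicity 3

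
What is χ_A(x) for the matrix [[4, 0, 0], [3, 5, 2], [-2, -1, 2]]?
xI - A = [[x - 4, 0, 0], [-3, x - 5, -2], [2, 1, x - 2]].

Expanding det(xI - A) along the first row:
det(xI - A) = + (x - 4)·det([[x - 5, -2], [1, x - 2]]) - (0)·det([[-3, -2], [2, x - 2]]) + (0)·det([[-3, x - 5], [2, 1]]).

Evaluating gives χ_A(x) = x^3 - 11x^2 + 40x - 48 = (x - 4)^2(x - 3).

χ_A(x) = (x - 4)^2(x - 3)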